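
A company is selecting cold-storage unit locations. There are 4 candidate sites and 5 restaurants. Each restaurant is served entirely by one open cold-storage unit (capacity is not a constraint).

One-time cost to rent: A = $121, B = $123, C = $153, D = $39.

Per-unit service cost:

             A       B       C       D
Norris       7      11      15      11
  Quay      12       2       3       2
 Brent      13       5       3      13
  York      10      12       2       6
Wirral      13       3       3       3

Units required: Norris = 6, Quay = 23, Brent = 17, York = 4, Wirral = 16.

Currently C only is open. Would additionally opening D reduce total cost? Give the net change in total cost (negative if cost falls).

Yes — net change −8 (cost falls by 8).

Current service cost with {C}: 266.
Adding D: each restaurant re-picks its cheapest; new service cost 219, saving 47.
Extra fixed cost: 39. Net change = 39 − 47 = -8.
(Totals: 419 → 411.)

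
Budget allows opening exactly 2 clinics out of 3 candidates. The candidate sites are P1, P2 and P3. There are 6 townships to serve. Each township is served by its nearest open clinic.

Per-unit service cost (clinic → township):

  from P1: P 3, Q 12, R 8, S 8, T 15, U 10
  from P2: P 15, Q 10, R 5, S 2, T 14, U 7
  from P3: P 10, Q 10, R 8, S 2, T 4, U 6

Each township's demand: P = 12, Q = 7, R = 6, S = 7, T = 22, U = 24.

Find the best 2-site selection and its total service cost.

With exactly 2 open, each township uses its cheapest among the chosen.
{P1, P3}: P→P1 3·12=36, Q→P3 10·7=70, R→P1 8·6=48, S→P3 2·7=14, T→P3 4·22=88, U→P3 6·24=144. Service cost 400.
{P2, P3}: service cost 466
{P1, P2}: service cost 626
Among all 3 size-2 choices, {P1, P3} is lowest.

Choose P1 and P3; total service cost 400.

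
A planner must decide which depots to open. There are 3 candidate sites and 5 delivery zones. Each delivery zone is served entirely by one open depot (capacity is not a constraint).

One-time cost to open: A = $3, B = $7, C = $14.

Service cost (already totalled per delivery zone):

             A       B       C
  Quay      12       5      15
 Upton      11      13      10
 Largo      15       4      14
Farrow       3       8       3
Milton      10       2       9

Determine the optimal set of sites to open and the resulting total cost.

For any fixed open set, each delivery zone goes to its cheapest open site; total = fixed + service.
{A, B}: Quay→B 5, Upton→A 11, Largo→B 4, Farrow→A 3, Milton→B 2. Service 25; fixed 10; total 35.
{B}: service 32 + fixed 7 = 39
{B, C}: service 24 + fixed 21 = 45
{A, B, C}: service 24 + fixed 24 = 48
No other subset beats 35.

Open A and B; minimum total cost 35.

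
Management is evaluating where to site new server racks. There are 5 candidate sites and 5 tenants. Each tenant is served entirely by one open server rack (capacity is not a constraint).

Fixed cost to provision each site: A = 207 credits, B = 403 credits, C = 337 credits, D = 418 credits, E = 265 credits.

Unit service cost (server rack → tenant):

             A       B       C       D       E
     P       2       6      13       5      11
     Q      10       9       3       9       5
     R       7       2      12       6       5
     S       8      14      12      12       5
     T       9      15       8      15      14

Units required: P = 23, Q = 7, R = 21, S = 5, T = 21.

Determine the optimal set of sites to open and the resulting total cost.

Open A only; minimum total cost 699.

For any fixed open set, each tenant goes to its cheapest open site; total = fixed + service.
{A}: P→A 2·23=46, Q→A 10·7=70, R→A 7·21=147, S→A 8·5=40, T→A 9·21=189. Service 492; fixed 207; total 699.
{A, E}: P→A 2·23=46, Q→E 5·7=35, R→E 5·21=105, S→E 5·5=25, T→A 9·21=189. Service 400; fixed 472; total 872.
{A, C}: P→A 2·23=46, Q→C 3·7=21, R→A 7·21=147, S→A 8·5=40, T→C 8·21=168. Service 422; fixed 544; total 966.
{A, B, C, D, E}: P→A 2·23=46, Q→C 3·7=21, R→B 2·21=42, S→E 5·5=25, T→C 8·21=168. Service 302; fixed 1630; total 1932.
No other subset beats 699.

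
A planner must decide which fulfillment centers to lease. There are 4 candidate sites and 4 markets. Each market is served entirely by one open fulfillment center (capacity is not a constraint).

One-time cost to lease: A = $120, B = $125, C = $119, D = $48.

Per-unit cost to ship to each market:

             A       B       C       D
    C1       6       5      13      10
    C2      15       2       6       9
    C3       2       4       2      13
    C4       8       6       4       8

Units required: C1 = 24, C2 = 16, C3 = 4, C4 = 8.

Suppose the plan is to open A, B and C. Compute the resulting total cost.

Total cost: 556

Each market is assigned to its cheapest site among the open ones.
{A, B, C}: C1→B 5·24=120, C2→B 2·16=32, C3→A 2·4=8, C4→C 4·8=32. Service 192; fixed 364; total 556.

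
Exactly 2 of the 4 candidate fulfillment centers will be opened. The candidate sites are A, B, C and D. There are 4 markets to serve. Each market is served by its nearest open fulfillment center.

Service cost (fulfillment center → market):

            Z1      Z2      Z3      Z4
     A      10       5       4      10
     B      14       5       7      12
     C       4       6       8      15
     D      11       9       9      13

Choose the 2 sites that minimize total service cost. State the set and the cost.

With exactly 2 open, each market uses its cheapest among the chosen.
{A, C}: Z1→C 4, Z2→A 5, Z3→A 4, Z4→A 10. Service cost 23.
{B, C}: service cost 28
{A, B}: service cost 29
Among all 6 size-2 choices, {A, C} is lowest.

Choose A and C; total service cost 23.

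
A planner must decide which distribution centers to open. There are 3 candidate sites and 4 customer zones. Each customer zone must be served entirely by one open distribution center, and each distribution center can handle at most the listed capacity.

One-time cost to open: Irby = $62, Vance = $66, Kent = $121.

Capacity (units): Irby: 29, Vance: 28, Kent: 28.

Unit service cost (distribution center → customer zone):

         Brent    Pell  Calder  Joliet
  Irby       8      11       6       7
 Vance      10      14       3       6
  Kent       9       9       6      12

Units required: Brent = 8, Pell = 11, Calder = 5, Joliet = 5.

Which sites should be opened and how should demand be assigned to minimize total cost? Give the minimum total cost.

Open {Irby}: Brent→Irby 8·8=64, Pell→Irby 11·11=121, Calder→Irby 6·5=30, Joliet→Irby 7·5=35.
Loads: Irby carries 29/29. Service 250; fixed 62; total 312.
Next best feasible plan costs 358.

Minimum total cost: 312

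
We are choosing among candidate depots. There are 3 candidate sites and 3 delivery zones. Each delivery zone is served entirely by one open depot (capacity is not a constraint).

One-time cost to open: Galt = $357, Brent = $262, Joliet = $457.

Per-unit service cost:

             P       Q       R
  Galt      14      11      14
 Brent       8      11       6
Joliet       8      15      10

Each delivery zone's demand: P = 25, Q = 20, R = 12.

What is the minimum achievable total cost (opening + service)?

Minimum total cost: 754

For any fixed open set, each delivery zone goes to its cheapest open site; total = fixed + service.
{Brent}: P→Brent 8·25=200, Q→Brent 11·20=220, R→Brent 6·12=72. Service 492; fixed 262; total 754.
{Joliet}: P→Joliet 8·25=200, Q→Joliet 15·20=300, R→Joliet 10·12=120. Service 620; fixed 457; total 1077.
{Galt}: P→Galt 14·25=350, Q→Galt 11·20=220, R→Galt 14·12=168. Service 738; fixed 357; total 1095.
{Galt, Brent, Joliet}: P→Brent 8·25=200, Q→Galt 11·20=220, R→Brent 6·12=72. Service 492; fixed 1076; total 1568.
No other subset beats 754.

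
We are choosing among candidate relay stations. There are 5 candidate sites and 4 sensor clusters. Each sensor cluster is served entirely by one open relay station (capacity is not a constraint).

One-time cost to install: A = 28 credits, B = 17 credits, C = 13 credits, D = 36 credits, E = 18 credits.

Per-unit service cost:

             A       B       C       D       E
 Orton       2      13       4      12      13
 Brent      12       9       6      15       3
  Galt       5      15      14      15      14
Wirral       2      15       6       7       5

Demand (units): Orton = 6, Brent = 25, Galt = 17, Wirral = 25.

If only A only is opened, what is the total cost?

Total cost: 475

Each sensor cluster is assigned to its cheapest site among the open ones.
{A}: Orton→A 2·6=12, Brent→A 12·25=300, Galt→A 5·17=85, Wirral→A 2·25=50. Service 447; fixed 28; total 475.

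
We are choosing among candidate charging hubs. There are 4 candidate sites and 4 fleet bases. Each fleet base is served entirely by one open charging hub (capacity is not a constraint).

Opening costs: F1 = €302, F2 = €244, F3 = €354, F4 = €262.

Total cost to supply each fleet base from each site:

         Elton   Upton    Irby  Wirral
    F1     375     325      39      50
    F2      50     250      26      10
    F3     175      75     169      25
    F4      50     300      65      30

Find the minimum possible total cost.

Minimum total cost: 580

For any fixed open set, each fleet base goes to its cheapest open site; total = fixed + service.
{F2}: Elton→F2 50, Upton→F2 250, Irby→F2 26, Wirral→F2 10. Service 336; fixed 244; total 580.
{F4}: service 445 + fixed 262 = 707
{F2, F3}: service 161 + fixed 598 = 759
{F1, F2, F3, F4}: service 161 + fixed 1162 = 1323
No other subset beats 580.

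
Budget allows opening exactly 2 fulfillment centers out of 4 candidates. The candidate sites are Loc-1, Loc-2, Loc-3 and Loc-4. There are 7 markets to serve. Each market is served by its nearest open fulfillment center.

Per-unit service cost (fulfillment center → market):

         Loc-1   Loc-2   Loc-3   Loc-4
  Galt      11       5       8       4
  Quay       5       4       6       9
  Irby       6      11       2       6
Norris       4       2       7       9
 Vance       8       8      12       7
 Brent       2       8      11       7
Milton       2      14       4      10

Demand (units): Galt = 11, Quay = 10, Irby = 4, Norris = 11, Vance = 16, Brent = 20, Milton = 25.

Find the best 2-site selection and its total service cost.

Choose Loc-1 and Loc-2; total service cost 359.

With exactly 2 open, each market uses its cheapest among the chosen.
{Loc-1, Loc-2}: Galt→Loc-2 5·11=55, Quay→Loc-2 4·10=40, Irby→Loc-1 6·4=24, Norris→Loc-2 2·11=22, Vance→Loc-1 8·16=128, Brent→Loc-1 2·20=40, Milton→Loc-1 2·25=50. Service cost 359.
{Loc-1, Loc-4}: service cost 364
{Loc-1, Loc-3}: service cost 408
Among all 6 size-2 choices, {Loc-1, Loc-2} is lowest.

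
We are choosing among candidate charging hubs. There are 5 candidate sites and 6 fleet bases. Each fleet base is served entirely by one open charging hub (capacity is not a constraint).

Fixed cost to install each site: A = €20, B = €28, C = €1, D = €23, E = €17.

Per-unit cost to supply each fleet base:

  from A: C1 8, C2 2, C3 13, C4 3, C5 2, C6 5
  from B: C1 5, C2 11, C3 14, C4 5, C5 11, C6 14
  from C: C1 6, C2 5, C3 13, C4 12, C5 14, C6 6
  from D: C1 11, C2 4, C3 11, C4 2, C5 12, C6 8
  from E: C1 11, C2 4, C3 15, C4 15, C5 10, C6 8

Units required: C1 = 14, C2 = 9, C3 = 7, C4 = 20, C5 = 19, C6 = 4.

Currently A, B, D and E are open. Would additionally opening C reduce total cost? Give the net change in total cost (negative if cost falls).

No — net change +1 (cost rises by 1).

Current service cost with {A, B, D, E}: 263.
Adding C: each fleet base re-picks its cheapest; new service cost 263, saving 0.
Extra fixed cost: 1. Net change = 1 − 0 = 1.
(Totals: 351 → 352.)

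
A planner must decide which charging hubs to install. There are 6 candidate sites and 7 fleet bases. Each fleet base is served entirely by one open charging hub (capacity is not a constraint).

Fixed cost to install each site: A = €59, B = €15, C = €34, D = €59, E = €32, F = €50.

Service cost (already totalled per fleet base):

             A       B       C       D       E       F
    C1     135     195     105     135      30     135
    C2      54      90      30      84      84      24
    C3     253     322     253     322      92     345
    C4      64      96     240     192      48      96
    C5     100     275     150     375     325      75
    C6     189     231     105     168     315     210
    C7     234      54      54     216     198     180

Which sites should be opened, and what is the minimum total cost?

For any fixed open set, each fleet base goes to its cheapest open site; total = fixed + service.
{C, E, F}: C1→E 30, C2→F 24, C3→E 92, C4→E 48, C5→F 75, C6→C 105, C7→C 54. Service 428; fixed 116; total 544.
{B, C, E, F}: service 428 + fixed 131 = 559
{C, E}: C1→E 30, C2→C 30, C3→E 92, C4→E 48, C5→C 150, C6→C 105, C7→C 54. Service 509; fixed 66; total 575.
{A, B, C, D, E, F}: service 428 + fixed 249 = 677
No other subset beats 544.

Open C, E and F; minimum total cost 544.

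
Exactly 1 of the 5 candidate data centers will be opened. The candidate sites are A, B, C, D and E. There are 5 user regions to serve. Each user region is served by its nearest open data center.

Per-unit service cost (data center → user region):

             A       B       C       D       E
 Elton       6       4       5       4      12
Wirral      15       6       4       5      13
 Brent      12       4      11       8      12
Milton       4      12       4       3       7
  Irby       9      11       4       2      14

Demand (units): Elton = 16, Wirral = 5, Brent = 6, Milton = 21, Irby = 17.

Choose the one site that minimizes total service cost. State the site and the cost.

Choose D only; total service cost 234.

With exactly 1 open, each user region uses its cheapest among the chosen.
{D}: Elton→D 4·16=64, Wirral→D 5·5=25, Brent→D 8·6=48, Milton→D 3·21=63, Irby→D 2·17=34. Service cost 234.
{C}: service cost 318
{A}: service cost 480
Among all 5 size-1 choices, {D} is lowest.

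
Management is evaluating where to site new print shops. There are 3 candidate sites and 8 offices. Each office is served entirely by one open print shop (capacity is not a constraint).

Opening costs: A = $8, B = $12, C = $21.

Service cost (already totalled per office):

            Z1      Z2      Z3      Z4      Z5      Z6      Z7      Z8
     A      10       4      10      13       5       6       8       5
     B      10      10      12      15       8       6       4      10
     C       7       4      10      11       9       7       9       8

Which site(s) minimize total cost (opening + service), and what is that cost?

Open A only; minimum total cost 69.

For any fixed open set, each office goes to its cheapest open site; total = fixed + service.
{A}: Z1→A 10, Z2→A 4, Z3→A 10, Z4→A 13, Z5→A 5, Z6→A 6, Z7→A 8, Z8→A 5. Service 61; fixed 8; total 69.
{A, B}: service 57 + fixed 20 = 77
{A, C}: service 56 + fixed 29 = 85
{A, B, C}: Z1→C 7, Z2→A 4, Z3→A 10, Z4→C 11, Z5→A 5, Z6→A 6, Z7→B 4, Z8→A 5. Service 52; fixed 41; total 93.
(All 7 nonempty subsets were checked; A only is lowest.)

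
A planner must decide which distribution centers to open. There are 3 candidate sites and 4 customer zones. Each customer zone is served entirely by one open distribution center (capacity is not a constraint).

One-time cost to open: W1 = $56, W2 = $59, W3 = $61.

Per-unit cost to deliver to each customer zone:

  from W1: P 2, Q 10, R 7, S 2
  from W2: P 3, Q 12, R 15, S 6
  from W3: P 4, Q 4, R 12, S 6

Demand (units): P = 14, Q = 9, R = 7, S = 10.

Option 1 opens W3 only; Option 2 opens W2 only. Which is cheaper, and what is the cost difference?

Option 1: {W3}: P→W3 4·14=56, Q→W3 4·9=36, R→W3 12·7=84, S→W3 6·10=60. Service 236; fixed 61; total 297.
Option 2: {W2}: P→W2 3·14=42, Q→W2 12·9=108, R→W2 15·7=105, S→W2 6·10=60. Service 315; fixed 59; total 374.
Difference: |297 − 374| = 77.

Option 1 is cheaper by 77.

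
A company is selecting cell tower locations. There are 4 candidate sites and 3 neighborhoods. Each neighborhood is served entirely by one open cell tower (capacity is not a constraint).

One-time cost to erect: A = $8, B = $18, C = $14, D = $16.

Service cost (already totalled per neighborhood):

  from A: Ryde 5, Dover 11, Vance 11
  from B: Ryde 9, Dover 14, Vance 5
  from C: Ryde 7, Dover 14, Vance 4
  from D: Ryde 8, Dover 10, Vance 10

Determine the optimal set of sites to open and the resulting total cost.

For any fixed open set, each neighborhood goes to its cheapest open site; total = fixed + service.
{A}: Ryde→A 5, Dover→A 11, Vance→A 11. Service 27; fixed 8; total 35.
{C}: service 25 + fixed 14 = 39
{A, C}: service 20 + fixed 22 = 42
{A, B, C, D}: Ryde→A 5, Dover→D 10, Vance→C 4. Service 19; fixed 56; total 75.
No other subset beats 35.

Open A only; minimum total cost 35.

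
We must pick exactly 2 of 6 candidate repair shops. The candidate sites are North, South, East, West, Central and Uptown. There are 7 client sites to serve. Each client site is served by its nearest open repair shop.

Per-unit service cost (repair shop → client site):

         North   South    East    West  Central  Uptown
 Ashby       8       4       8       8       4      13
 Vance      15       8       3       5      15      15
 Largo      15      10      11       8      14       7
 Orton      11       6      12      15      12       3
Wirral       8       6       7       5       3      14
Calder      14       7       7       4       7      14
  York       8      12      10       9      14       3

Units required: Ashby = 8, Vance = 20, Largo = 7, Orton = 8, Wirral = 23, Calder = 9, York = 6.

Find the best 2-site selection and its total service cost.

Choose West and Uptown; total service cost 406.

With exactly 2 open, each client site uses its cheapest among the chosen.
{West, Uptown}: Ashby→West 8·8=64, Vance→West 5·20=100, Largo→Uptown 7·7=49, Orton→Uptown 3·8=24, Wirral→West 5·23=115, Calder→West 4·9=36, York→Uptown 3·6=18. Service cost 406.
{East, Uptown}: service cost 439
{South, West}: service cost 441
Among all 15 size-2 choices, {West, Uptown} is lowest.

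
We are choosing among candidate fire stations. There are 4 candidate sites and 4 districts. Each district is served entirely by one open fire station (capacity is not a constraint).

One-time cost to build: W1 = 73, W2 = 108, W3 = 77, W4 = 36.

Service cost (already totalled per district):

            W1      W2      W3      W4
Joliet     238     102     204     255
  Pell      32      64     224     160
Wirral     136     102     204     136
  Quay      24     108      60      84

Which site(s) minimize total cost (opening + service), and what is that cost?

Open W1 and W2; minimum total cost 441.

For any fixed open set, each district goes to its cheapest open site; total = fixed + service.
{W1, W2}: Joliet→W2 102, Pell→W1 32, Wirral→W2 102, Quay→W1 24. Service 260; fixed 181; total 441.
{W1, W2, W4}: Joliet→W2 102, Pell→W1 32, Wirral→W2 102, Quay→W1 24. Service 260; fixed 217; total 477.
{W2}: service 376 + fixed 108 = 484
{W1, W2, W3, W4}: service 260 + fixed 294 = 554
No other subset beats 441.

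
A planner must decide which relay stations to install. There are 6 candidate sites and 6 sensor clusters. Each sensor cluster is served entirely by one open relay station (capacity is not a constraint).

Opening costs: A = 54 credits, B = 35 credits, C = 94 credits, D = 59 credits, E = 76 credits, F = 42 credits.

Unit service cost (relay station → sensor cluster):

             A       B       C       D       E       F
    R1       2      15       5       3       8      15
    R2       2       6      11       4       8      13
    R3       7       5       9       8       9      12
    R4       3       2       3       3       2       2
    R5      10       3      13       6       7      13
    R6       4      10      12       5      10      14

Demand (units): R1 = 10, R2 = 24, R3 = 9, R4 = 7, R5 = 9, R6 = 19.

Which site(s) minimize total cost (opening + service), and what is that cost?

For any fixed open set, each sensor cluster goes to its cheapest open site; total = fixed + service.
{A, B}: R1→A 2·10=20, R2→A 2·24=48, R3→B 5·9=45, R4→B 2·7=14, R5→B 3·9=27, R6→A 4·19=76. Service 230; fixed 89; total 319.
{A, B, F}: R1→A 2·10=20, R2→A 2·24=48, R3→B 5·9=45, R4→B 2·7=14, R5→B 3·9=27, R6→A 4·19=76. Service 230; fixed 131; total 361.
{A}: service 318 + fixed 54 = 372
{A, B, C, D, E, F}: service 230 + fixed 360 = 590
No other subset beats 319.

Open A and B; minimum total cost 319.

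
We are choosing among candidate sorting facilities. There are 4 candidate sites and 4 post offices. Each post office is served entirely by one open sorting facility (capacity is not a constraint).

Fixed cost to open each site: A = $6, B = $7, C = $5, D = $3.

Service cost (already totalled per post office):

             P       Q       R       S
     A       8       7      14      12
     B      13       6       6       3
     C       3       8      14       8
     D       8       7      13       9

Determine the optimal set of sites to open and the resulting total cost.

For any fixed open set, each post office goes to its cheapest open site; total = fixed + service.
{B, C}: P→C 3, Q→B 6, R→B 6, S→B 3. Service 18; fixed 12; total 30.
{B, C, D}: P→C 3, Q→B 6, R→B 6, S→B 3. Service 18; fixed 15; total 33.
{B, D}: service 23 + fixed 10 = 33
{A, B, C, D}: service 18 + fixed 21 = 39
(All 15 nonempty subsets were checked; B and C is lowest.)

Open B and C; minimum total cost 30.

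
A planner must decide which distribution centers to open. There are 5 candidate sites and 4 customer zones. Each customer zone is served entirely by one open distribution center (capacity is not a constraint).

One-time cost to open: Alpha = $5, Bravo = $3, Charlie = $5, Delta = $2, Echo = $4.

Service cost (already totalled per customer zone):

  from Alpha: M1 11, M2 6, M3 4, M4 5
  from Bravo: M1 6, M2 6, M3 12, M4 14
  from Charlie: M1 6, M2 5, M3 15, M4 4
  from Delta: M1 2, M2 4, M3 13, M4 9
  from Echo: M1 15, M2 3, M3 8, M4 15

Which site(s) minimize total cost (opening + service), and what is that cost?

Open Alpha and Delta; minimum total cost 22.

For any fixed open set, each customer zone goes to its cheapest open site; total = fixed + service.
{Alpha, Delta}: M1→Delta 2, M2→Delta 4, M3→Alpha 4, M4→Alpha 5. Service 15; fixed 7; total 22.
{Alpha, Bravo, Delta}: M1→Delta 2, M2→Delta 4, M3→Alpha 4, M4→Alpha 5. Service 15; fixed 10; total 25.
{Alpha, Delta, Echo}: M1→Delta 2, M2→Echo 3, M3→Alpha 4, M4→Alpha 5. Service 14; fixed 11; total 25.
{Alpha, Bravo, Charlie, Delta, Echo}: M1→Delta 2, M2→Echo 3, M3→Alpha 4, M4→Charlie 4. Service 13; fixed 19; total 32.
No other subset beats 22.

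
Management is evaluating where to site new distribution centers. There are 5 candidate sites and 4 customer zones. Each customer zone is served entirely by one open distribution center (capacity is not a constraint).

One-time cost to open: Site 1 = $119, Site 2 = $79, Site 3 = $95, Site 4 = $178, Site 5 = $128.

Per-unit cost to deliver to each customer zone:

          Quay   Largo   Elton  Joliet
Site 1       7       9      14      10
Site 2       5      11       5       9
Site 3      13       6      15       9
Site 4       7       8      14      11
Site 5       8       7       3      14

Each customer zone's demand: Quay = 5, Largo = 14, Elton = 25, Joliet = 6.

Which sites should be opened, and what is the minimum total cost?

For any fixed open set, each customer zone goes to its cheapest open site; total = fixed + service.
{Site 5}: Quay→Site 5 8·5=40, Largo→Site 5 7·14=98, Elton→Site 5 3·25=75, Joliet→Site 5 14·6=84. Service 297; fixed 128; total 425.
{Site 2}: service 358 + fixed 79 = 437
{Site 2, Site 5}: service 252 + fixed 207 = 459
{Site 1, Site 2, Site 3, Site 4, Site 5}: service 238 + fixed 599 = 837
No other subset beats 425.

Open Site 5 only; minimum total cost 425.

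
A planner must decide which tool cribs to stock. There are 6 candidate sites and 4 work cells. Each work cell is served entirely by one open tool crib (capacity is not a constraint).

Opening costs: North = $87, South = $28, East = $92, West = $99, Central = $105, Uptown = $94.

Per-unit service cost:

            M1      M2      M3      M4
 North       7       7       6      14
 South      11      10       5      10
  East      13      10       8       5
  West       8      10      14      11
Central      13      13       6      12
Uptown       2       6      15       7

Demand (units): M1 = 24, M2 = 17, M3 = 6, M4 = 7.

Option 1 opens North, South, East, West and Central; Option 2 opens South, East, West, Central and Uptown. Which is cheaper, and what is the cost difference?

Option 1: {North, South, East, West, Central}: M1→North 7·24=168, M2→North 7·17=119, M3→South 5·6=30, M4→East 5·7=35. Service 352; fixed 411; total 763.
Option 2: {South, East, West, Central, Uptown}: M1→Uptown 2·24=48, M2→Uptown 6·17=102, M3→South 5·6=30, M4→East 5·7=35. Service 215; fixed 418; total 633.
Difference: |763 − 633| = 130.

Option 2 is cheaper by 130.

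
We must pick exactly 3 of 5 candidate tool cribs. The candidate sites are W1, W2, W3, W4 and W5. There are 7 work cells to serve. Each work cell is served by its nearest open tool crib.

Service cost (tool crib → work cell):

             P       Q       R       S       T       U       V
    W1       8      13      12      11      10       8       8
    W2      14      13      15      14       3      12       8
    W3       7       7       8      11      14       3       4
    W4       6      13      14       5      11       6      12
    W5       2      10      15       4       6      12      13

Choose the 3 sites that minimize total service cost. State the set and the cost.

With exactly 3 open, each work cell uses its cheapest among the chosen.
{W2, W3, W5}: P→W5 2, Q→W3 7, R→W3 8, S→W5 4, T→W2 3, U→W3 3, V→W3 4. Service cost 31.
{W1, W3, W5}: service cost 34
{W3, W4, W5}: service cost 34
Among all 10 size-3 choices, {W2, W3, W5} is lowest.

Choose W2, W3 and W5; total service cost 31.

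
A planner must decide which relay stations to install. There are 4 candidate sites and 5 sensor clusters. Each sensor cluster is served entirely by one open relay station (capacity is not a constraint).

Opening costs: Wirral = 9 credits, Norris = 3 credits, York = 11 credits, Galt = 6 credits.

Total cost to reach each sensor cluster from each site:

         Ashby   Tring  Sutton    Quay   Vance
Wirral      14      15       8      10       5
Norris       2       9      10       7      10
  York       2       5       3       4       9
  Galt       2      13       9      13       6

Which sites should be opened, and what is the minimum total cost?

Open York only; minimum total cost 34.

For any fixed open set, each sensor cluster goes to its cheapest open site; total = fixed + service.
{York}: Ashby→York 2, Tring→York 5, Sutton→York 3, Quay→York 4, Vance→York 9. Service 23; fixed 11; total 34.
{Norris, York}: service 23 + fixed 14 = 37
{York, Galt}: Ashby→York 2, Tring→York 5, Sutton→York 3, Quay→York 4, Vance→Galt 6. Service 20; fixed 17; total 37.
{Wirral, Norris, York, Galt}: Ashby→Norris 2, Tring→York 5, Sutton→York 3, Quay→York 4, Vance→Wirral 5. Service 19; fixed 29; total 48.
No other subset beats 34.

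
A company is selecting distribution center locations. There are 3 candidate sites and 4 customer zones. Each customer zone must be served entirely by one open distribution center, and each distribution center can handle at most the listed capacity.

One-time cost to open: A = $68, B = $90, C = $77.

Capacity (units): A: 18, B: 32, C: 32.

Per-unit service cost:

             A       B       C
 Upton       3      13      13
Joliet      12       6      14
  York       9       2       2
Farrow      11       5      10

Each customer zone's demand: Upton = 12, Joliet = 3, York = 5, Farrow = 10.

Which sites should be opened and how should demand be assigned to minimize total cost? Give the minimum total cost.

Open {A, B}: Upton→A 3·12=36, Joliet→B 6·3=18, York→B 2·5=10, Farrow→B 5·10=50.
Loads: A carries 12/18, B carries 18/32. Service 114; fixed 158; total 272.
Next best feasible plan costs 290.

Minimum total cost: 272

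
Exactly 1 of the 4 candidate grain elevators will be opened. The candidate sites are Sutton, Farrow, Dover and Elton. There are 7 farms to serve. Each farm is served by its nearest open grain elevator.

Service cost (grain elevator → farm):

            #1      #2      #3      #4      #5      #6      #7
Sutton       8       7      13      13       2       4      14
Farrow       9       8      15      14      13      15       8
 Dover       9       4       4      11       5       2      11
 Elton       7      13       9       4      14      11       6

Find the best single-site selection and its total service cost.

Choose Dover only; total service cost 46.

With exactly 1 open, each farm uses its cheapest among the chosen.
{Dover}: #1→Dover 9, #2→Dover 4, #3→Dover 4, #4→Dover 11, #5→Dover 5, #6→Dover 2, #7→Dover 11. Service cost 46.
{Sutton}: service cost 61
{Elton}: service cost 64
Among all 4 size-1 choices, {Dover} is lowest.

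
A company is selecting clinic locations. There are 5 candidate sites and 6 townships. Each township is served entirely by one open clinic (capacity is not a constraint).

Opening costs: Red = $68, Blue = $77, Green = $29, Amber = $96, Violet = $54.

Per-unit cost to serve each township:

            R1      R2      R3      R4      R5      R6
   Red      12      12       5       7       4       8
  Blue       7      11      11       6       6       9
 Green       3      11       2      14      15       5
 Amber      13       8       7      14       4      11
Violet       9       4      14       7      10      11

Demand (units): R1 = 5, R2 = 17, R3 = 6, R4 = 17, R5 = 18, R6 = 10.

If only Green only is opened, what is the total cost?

Total cost: 801

Each township is assigned to its cheapest site among the open ones.
{Green}: R1→Green 3·5=15, R2→Green 11·17=187, R3→Green 2·6=12, R4→Green 14·17=238, R5→Green 15·18=270, R6→Green 5·10=50. Service 772; fixed 29; total 801.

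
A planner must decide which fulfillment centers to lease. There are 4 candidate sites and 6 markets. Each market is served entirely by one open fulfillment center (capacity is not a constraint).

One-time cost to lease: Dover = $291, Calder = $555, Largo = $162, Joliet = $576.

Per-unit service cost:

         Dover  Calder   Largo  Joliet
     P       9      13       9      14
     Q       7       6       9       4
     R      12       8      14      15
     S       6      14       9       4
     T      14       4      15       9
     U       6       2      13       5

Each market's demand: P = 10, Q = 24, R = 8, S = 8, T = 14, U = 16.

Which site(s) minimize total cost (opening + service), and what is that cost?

For any fixed open set, each market goes to its cheapest open site; total = fixed + service.
{Dover}: P→Dover 9·10=90, Q→Dover 7·24=168, R→Dover 12·8=96, S→Dover 6·8=48, T→Dover 14·14=196, U→Dover 6·16=96. Service 694; fixed 291; total 985.
{Largo}: service 908 + fixed 162 = 1070
{Calder}: service 538 + fixed 555 = 1093
{Dover, Calder, Largo, Joliet}: service 370 + fixed 1584 = 1954
No other subset beats 985.

Open Dover only; minimum total cost 985.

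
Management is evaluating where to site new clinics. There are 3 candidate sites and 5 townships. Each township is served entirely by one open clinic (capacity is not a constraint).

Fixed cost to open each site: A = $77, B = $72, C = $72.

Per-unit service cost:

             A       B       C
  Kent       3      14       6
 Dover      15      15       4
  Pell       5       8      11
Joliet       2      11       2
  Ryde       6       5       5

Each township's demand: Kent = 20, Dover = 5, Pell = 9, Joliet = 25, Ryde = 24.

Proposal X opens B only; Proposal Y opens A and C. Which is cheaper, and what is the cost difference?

Proposal X: {B}: Kent→B 14·20=280, Dover→B 15·5=75, Pell→B 8·9=72, Joliet→B 11·25=275, Ryde→B 5·24=120. Service 822; fixed 72; total 894.
Proposal Y: {A, C}: Kent→A 3·20=60, Dover→C 4·5=20, Pell→A 5·9=45, Joliet→A 2·25=50, Ryde→C 5·24=120. Service 295; fixed 149; total 444.
Difference: |894 − 444| = 450.

Proposal Y is cheaper by 450.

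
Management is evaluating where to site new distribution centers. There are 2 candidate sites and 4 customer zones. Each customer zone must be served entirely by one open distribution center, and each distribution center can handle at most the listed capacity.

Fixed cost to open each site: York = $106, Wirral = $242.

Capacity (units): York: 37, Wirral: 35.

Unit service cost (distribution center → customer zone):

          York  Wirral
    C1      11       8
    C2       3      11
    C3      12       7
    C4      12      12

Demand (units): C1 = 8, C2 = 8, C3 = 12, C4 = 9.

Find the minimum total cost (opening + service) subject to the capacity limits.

Open {York}: C1→York 11·8=88, C2→York 3·8=24, C3→York 12·12=144, C4→York 12·9=108.
Loads: York carries 37/37. Service 364; fixed 106; total 470.
Next best feasible plan costs 628.

Minimum total cost: 470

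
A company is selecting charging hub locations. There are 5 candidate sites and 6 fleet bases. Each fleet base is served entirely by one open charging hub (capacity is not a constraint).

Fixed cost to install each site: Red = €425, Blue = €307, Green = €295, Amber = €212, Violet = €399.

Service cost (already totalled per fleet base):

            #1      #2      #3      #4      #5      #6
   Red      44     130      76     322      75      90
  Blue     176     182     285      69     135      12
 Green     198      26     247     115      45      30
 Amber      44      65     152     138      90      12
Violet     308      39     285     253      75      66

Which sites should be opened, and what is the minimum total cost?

Open Amber only; minimum total cost 713.

For any fixed open set, each fleet base goes to its cheapest open site; total = fixed + service.
{Amber}: #1→Amber 44, #2→Amber 65, #3→Amber 152, #4→Amber 138, #5→Amber 90, #6→Amber 12. Service 501; fixed 212; total 713.
{Green, Amber}: #1→Amber 44, #2→Green 26, #3→Amber 152, #4→Green 115, #5→Green 45, #6→Amber 12. Service 394; fixed 507; total 901.
{Blue, Amber}: service 432 + fixed 519 = 951
{Red, Blue, Green, Amber, Violet}: service 272 + fixed 1638 = 1910
No other subset beats 713.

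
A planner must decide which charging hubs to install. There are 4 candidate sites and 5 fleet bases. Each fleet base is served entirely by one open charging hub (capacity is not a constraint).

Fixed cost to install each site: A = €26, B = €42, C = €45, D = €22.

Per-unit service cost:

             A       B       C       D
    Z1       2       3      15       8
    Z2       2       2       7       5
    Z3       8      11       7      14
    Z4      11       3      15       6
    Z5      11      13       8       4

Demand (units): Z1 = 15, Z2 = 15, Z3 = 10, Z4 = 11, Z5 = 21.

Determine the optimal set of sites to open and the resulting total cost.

Open A and D; minimum total cost 338.

For any fixed open set, each fleet base goes to its cheapest open site; total = fixed + service.
{A, D}: Z1→A 2·15=30, Z2→A 2·15=30, Z3→A 8·10=80, Z4→D 6·11=66, Z5→D 4·21=84. Service 290; fixed 48; total 338.
{A, B, D}: Z1→A 2·15=30, Z2→A 2·15=30, Z3→A 8·10=80, Z4→B 3·11=33, Z5→D 4·21=84. Service 257; fixed 90; total 347.
{B, D}: service 302 + fixed 64 = 366
{A, B, C, D}: Z1→A 2·15=30, Z2→A 2·15=30, Z3→C 7·10=70, Z4→B 3·11=33, Z5→D 4·21=84. Service 247; fixed 135; total 382.
(All 15 nonempty subsets were checked; A and D is lowest.)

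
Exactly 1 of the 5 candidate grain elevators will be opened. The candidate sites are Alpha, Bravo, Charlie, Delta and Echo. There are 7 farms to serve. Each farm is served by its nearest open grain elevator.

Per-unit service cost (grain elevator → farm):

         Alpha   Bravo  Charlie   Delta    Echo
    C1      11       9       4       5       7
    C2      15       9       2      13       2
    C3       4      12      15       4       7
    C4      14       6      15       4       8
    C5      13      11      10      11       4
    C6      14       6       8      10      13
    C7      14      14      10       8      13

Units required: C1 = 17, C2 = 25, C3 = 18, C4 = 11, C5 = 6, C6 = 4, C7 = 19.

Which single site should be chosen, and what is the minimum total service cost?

Choose Echo only; total service cost 706.

With exactly 1 open, each farm uses its cheapest among the chosen.
{Echo}: C1→Echo 7·17=119, C2→Echo 2·25=50, C3→Echo 7·18=126, C4→Echo 8·11=88, C5→Echo 4·6=24, C6→Echo 13·4=52, C7→Echo 13·19=247. Service cost 706.
{Delta}: service cost 784
{Charlie}: service cost 835
Among all 5 size-1 choices, {Echo} is lowest.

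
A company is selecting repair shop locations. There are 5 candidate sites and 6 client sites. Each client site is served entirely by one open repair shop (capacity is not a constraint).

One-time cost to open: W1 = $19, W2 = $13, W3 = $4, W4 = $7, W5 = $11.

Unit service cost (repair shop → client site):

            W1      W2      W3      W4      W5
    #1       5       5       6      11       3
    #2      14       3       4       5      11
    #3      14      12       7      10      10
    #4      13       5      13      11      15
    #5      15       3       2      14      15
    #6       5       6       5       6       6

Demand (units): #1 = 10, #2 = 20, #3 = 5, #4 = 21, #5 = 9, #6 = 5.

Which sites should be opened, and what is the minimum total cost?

Open W2, W3 and W5; minimum total cost 301.

For any fixed open set, each client site goes to its cheapest open site; total = fixed + service.
{W2, W3, W5}: #1→W5 3·10=30, #2→W2 3·20=60, #3→W3 7·5=35, #4→W2 5·21=105, #5→W3 2·9=18, #6→W3 5·5=25. Service 273; fixed 28; total 301.
{W2, W3, W4, W5}: service 273 + fixed 35 = 308
{W2, W3}: service 293 + fixed 17 = 310
{W1, W2, W3, W4, W5}: #1→W5 3·10=30, #2→W2 3·20=60, #3→W3 7·5=35, #4→W2 5·21=105, #5→W3 2·9=18, #6→W1 5·5=25. Service 273; fixed 54; total 327.
No other subset beats 301.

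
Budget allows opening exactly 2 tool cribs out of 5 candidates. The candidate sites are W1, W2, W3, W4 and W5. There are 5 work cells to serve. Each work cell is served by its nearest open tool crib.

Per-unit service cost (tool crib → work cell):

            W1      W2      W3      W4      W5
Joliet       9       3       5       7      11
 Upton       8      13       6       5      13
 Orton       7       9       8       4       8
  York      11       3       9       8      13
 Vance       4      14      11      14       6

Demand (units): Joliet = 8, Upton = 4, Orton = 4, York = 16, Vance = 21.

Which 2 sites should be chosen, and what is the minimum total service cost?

With exactly 2 open, each work cell uses its cheapest among the chosen.
{W1, W2}: Joliet→W2 3·8=24, Upton→W1 8·4=32, Orton→W1 7·4=28, York→W2 3·16=48, Vance→W1 4·21=84. Service cost 216.
{W2, W5}: service cost 282
{W1, W4}: service cost 304
Among all 10 size-2 choices, {W1, W2} is lowest.

Choose W1 and W2; total service cost 216.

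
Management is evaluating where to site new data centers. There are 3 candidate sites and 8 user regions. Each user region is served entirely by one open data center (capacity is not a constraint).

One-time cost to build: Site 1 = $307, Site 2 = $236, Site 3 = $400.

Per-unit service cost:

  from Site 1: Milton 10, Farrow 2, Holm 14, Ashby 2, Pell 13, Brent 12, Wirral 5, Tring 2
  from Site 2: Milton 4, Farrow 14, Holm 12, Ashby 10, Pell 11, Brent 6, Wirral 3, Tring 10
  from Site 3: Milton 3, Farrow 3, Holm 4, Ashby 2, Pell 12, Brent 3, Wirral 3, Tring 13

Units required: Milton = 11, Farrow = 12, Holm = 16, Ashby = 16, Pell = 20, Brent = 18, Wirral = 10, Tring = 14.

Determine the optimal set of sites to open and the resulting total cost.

For any fixed open set, each user region goes to its cheapest open site; total = fixed + service.
{Site 3}: Milton→Site 3 3·11=33, Farrow→Site 3 3·12=36, Holm→Site 3 4·16=64, Ashby→Site 3 2·16=32, Pell→Site 3 12·20=240, Brent→Site 3 3·18=54, Wirral→Site 3 3·10=30, Tring→Site 3 13·14=182. Service 671; fixed 400; total 1071.
{Site 1, Site 3}: Milton→Site 3 3·11=33, Farrow→Site 1 2·12=24, Holm→Site 3 4·16=64, Ashby→Site 1 2·16=32, Pell→Site 3 12·20=240, Brent→Site 3 3·18=54, Wirral→Site 3 3·10=30, Tring→Site 1 2·14=28. Service 505; fixed 707; total 1212.
{Site 1, Site 2}: service 678 + fixed 543 = 1221
{Site 1, Site 2, Site 3}: service 485 + fixed 943 = 1428
No other subset beats 1071.

Open Site 3 only; minimum total cost 1071.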